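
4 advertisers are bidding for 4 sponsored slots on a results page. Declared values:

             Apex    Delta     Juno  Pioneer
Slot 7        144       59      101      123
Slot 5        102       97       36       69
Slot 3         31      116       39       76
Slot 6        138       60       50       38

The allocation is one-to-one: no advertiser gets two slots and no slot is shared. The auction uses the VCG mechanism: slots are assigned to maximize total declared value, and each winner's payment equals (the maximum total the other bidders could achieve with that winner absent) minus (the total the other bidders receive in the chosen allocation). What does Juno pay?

Juno pays $54.

Efficient allocation: Apex→Slot 6 ($138), Delta→Slot 3 ($116), Juno→Slot 7 ($101), Pioneer→Slot 5 ($69); total welfare W = $424.
Juno receives Slot 7 at value $101, so the others get W − 101 = $323.
Without Juno: best allocation of the remaining 3 bidders over all 4 slots is Apex→Slot 6 ($138), Delta→Slot 3 ($116), Pioneer→Slot 7 ($123), total $377.
VCG payment = (others' best without Juno) − (others' welfare with Juno) = 377 − 323 = $54.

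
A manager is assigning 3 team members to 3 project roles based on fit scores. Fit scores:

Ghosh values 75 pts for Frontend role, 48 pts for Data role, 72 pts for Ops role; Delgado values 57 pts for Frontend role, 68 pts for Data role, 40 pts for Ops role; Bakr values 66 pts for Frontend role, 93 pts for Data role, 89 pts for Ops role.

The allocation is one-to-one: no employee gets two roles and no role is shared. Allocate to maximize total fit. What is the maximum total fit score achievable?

Optimal: Ghosh→Frontend role (75 pts), Delgado→Data role (68 pts), Bakr→Ops role (89 pts) — total 75+68+89 = 232 pts.
Column-greedy (each role in turn goes to its best remaining employee) gives 208 pts, worse by 24.
Next-best assignment: Ghosh→Ops role, Delgado→Frontend role, Bakr→Data role = 222 pts.

Max total: 232 pts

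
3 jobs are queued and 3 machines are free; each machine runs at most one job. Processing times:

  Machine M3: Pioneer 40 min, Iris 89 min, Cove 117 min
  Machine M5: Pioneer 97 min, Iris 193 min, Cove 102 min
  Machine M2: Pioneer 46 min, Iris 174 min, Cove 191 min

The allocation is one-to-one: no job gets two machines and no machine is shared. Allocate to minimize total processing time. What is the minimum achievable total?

Min total: 237 min

Optimal: Pioneer→Machine M2 (46 min), Iris→Machine M3 (89 min), Cove→Machine M5 (102 min) — total 46+89+102 = 237 min.
Column-greedy (each machine in turn goes to its cheapest remaining job) gives 316 min, worse by 79.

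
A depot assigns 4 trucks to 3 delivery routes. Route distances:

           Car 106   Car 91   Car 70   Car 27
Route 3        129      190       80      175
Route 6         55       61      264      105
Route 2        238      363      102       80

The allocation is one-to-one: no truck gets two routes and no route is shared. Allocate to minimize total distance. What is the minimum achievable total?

Optimal: Car 70→Route 3 (80 km), Car 106→Route 6 (55 km), Car 27→Route 2 (80 km) — total 80+55+80 = 215 km.
Row-greedy (each truck in turn takes its cheapest remaining route) gives 347 km, worse by 132.

Minimum total: 215 km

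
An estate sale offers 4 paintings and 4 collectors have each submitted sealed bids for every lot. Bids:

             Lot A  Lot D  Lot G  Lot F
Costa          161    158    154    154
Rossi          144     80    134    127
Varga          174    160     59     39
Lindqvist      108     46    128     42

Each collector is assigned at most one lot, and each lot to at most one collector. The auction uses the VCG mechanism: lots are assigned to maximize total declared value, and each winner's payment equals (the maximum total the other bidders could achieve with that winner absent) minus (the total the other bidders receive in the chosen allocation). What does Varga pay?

Efficient allocation: Costa→Lot D ($158), Rossi→Lot F ($127), Varga→Lot A ($174), Lindqvist→Lot G ($128); total welfare W = $587.
Varga receives Lot A at value $174, so the others get W − 174 = $413.
Without Varga: best allocation of the remaining 3 bidders over all 4 lots is Costa→Lot D ($158), Rossi→Lot A ($144), Lindqvist→Lot G ($128), total $430.
VCG payment = (others' best without Varga) − (others' welfare with Varga) = 430 − 413 = $17.

Varga pays $17.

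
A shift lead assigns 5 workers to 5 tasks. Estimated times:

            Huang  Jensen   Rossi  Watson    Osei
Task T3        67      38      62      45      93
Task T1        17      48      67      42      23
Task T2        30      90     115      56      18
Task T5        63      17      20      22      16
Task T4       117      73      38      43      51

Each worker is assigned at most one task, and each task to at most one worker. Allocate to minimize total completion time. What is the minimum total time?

Treat this as an assignment problem: match each worker to one task.
Optimal: Huang→Task T1 (17 min), Jensen→Task T3 (38 min), Rossi→Task T4 (38 min), Watson→Task T5 (22 min), Osei→Task T2 (18 min) — total 17+38+38+22+18 = 133 min.
Min-entry greedy (repeatedly take the single cheapest remaining cell) gives 165 min, worse by 32.
Every other assignment is strictly worse.

Minimum total: 133 min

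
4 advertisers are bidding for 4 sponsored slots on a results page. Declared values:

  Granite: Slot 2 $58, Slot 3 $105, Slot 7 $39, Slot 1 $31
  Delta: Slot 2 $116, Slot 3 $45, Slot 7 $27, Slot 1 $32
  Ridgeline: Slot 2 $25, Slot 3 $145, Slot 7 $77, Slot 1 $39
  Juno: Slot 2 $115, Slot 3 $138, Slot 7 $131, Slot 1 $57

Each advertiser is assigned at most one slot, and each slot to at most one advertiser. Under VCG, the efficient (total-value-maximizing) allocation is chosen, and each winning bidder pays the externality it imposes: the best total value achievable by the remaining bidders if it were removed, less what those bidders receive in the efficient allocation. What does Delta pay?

Efficient allocation: Granite→Slot 1 ($31), Delta→Slot 2 ($116), Ridgeline→Slot 3 ($145), Juno→Slot 7 ($131); total welfare W = $423.
Delta receives Slot 2 at value $116, so the others get W − 116 = $307.
Without Delta: best allocation of the remaining 3 bidders over all 4 slots is Granite→Slot 2 ($58), Ridgeline→Slot 3 ($145), Juno→Slot 7 ($131), total $334.
VCG payment = (others' best without Delta) − (others' welfare with Delta) = 334 − 307 = $27.

Delta pays $27.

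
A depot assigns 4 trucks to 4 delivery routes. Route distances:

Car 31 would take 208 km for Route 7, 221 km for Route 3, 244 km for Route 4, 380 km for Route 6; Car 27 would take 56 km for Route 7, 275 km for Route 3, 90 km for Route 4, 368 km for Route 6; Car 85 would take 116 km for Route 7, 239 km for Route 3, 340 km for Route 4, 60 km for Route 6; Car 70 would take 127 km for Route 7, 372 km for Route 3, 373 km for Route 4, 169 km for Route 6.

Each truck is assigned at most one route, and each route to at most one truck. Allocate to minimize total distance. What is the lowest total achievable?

Treat this as an assignment problem: match each truck to one route.
Optimal: Car 31→Route 3 (221 km), Car 27→Route 4 (90 km), Car 85→Route 6 (60 km), Car 70→Route 7 (127 km) — total 221+90+60+127 = 498 km.
Column-greedy (each route in turn goes to its cheapest remaining truck) gives 786 km, worse by 288.
Every other assignment is strictly worse.

Minimum total: 498 km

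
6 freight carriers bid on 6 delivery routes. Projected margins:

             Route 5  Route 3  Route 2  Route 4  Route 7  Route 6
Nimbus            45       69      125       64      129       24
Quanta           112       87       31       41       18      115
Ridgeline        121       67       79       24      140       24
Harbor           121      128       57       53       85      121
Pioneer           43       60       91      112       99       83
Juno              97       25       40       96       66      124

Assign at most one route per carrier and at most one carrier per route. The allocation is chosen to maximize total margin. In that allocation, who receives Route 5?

Optimal: Nimbus→Route 2 ($125k), Quanta→Route 5 ($112k), Ridgeline→Route 7 ($140k), Harbor→Route 3 ($128k), Pioneer→Route 4 ($112k), Juno→Route 6 ($124k) — total 125+112+140+128+112+124 = $741k.
Quanta's own top route is Route 6 ($115k), but forcing Quanta→Route 6 and reassigning the rest optimally gives only $717k — worse by 24.

Quanta receives Route 5.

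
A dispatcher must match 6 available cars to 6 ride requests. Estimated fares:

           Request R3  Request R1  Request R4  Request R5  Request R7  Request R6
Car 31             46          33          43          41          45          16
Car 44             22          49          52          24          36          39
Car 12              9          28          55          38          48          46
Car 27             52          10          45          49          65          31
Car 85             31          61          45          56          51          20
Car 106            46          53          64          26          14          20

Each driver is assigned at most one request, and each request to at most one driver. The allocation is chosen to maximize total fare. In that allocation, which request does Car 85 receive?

Car 85 receives Request R5.

This is the linear assignment problem.
Optimal: Car 31→Request R3 ($46), Car 44→Request R1 ($49), Car 12→Request R6 ($46), Car 27→Request R7 ($65), Car 85→Request R5 ($56), Car 106→Request R4 ($64) — total 46+49+46+65+56+64 = $326.
Column-greedy (each request in turn goes to its best remaining driver) gives $305, worse by 21.
Swapping Car 106↔Car 12 (Car 106→Request R6 $20, Car 12→Request R4 $55) loses 35.
Car 85's own top request is Request R1 ($61), but forcing Car 85→Request R1 and reassigning the rest optimally gives only $313 — worse by 13.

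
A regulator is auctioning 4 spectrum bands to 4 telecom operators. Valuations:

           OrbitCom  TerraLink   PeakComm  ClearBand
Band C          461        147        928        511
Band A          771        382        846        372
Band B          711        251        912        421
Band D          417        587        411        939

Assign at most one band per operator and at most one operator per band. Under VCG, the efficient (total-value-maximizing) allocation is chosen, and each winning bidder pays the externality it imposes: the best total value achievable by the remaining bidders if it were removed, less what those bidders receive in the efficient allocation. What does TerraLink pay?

Efficient allocation: OrbitCom→Band B ($711M), TerraLink→Band A ($382M), PeakComm→Band C ($928M), ClearBand→Band D ($939M); total welfare W = $2960M.
TerraLink receives Band A at value $382M, so the others get W − 382 = $2578M.
Without TerraLink: best allocation of the remaining 3 bidders over all 4 bands is OrbitCom→Band A ($771M), PeakComm→Band C ($928M), ClearBand→Band D ($939M), total $2638M.
VCG payment = (others' best without TerraLink) − (others' welfare with TerraLink) = 2638 − 2578 = $60M.

TerraLink pays $60M.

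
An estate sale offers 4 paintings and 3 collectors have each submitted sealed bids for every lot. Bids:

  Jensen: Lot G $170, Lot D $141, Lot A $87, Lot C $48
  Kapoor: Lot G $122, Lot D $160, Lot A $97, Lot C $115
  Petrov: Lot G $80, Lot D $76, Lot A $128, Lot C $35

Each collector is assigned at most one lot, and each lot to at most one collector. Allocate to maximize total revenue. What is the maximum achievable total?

Max total: $458

Optimal: Jensen→Lot G ($170), Kapoor→Lot D ($160), Petrov→Lot A ($128) — total 170+160+128 = $458.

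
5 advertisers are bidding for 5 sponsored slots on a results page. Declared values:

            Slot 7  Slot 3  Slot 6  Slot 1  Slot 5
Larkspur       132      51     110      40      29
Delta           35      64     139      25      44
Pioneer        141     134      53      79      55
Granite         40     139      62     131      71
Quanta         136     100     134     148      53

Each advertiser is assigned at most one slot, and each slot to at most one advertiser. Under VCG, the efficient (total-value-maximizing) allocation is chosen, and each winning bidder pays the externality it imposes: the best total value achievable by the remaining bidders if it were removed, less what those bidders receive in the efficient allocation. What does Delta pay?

Efficient allocation: Larkspur→Slot 7 ($132), Delta→Slot 6 ($139), Pioneer→Slot 3 ($134), Granite→Slot 5 ($71), Quanta→Slot 1 ($148); total welfare W = $624.
Delta receives Slot 6 at value $139, so the others get W − 139 = $485.
Without Delta: best allocation of the remaining 4 bidders over all 5 slots is Larkspur→Slot 6 ($110), Pioneer→Slot 7 ($141), Granite→Slot 3 ($139), Quanta→Slot 1 ($148), total $538.
VCG payment = (others' best without Delta) − (others' welfare with Delta) = 538 − 485 = $53.

Delta pays $53.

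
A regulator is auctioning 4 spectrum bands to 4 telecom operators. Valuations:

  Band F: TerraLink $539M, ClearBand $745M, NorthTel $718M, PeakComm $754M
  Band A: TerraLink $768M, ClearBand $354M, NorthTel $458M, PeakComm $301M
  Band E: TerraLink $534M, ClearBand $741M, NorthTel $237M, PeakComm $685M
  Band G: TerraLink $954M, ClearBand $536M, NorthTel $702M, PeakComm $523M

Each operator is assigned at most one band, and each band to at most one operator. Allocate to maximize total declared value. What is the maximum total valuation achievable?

Optimal: TerraLink→Band A ($768M), ClearBand→Band E ($741M), NorthTel→Band G ($702M), PeakComm→Band F ($754M) — total 768+741+702+754 = $2965M.
Row-greedy (each operator in turn takes its best remaining band) gives $2842M, worse by 123.
Swapping PeakComm↔TerraLink (PeakComm→Band A $301M, TerraLink→Band F $539M) loses 682.
Checked against all permutations: $2965M is optimal.

Max total: $2965M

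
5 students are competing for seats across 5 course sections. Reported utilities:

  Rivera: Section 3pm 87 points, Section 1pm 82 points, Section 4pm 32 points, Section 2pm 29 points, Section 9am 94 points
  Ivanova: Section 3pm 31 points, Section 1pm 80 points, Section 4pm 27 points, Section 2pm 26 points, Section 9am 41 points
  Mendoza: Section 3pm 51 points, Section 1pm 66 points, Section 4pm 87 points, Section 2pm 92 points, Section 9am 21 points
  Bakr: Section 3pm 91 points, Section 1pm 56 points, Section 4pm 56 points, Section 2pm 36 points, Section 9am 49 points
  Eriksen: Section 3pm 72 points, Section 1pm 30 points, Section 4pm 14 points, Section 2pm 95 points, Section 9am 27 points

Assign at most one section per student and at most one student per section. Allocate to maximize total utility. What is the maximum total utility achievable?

Maximum total: 447 points

This is a one-to-one assignment (maximum-weight bipartite matching).
Optimal: Rivera→Section 9am (94 points), Ivanova→Section 1pm (80 points), Mendoza→Section 4pm (87 points), Bakr→Section 3pm (91 points), Eriksen→Section 2pm (95 points) — total 94+80+87+91+95 = 447 points.
Row-greedy (each student in turn takes its best remaining section) gives 371 points, worse by 76.
Next-best assignment: Rivera→Section 3pm, Ivanova→Section 1pm, Mendoza→Section 4pm, Bakr→Section 9am, Eriksen→Section 2pm = 398 points.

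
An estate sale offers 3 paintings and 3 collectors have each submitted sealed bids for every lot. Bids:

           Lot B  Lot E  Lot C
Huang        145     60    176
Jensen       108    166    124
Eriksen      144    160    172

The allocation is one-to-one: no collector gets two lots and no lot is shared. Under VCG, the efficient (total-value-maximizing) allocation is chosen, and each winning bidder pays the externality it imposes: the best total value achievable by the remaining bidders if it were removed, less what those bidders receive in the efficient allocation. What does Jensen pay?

Jensen pays $16.

Efficient allocation: Huang→Lot C ($176), Jensen→Lot E ($166), Eriksen→Lot B ($144); total welfare W = $486.
Jensen receives Lot E at value $166, so the others get W − 166 = $320.
Without Jensen: best allocation of the remaining 2 bidders over all 3 lots is Huang→Lot C ($176), Eriksen→Lot E ($160), total $336.
VCG payment = (others' best without Jensen) − (others' welfare with Jensen) = 336 − 320 = $16.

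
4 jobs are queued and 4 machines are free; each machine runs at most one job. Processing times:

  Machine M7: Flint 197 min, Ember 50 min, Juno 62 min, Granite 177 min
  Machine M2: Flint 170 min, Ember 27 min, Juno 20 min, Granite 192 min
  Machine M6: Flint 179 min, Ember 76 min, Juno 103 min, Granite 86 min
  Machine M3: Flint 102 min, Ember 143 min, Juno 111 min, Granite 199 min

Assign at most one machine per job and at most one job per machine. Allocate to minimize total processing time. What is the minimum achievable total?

Optimal: Flint→Machine M3 (102 min), Ember→Machine M7 (50 min), Juno→Machine M2 (20 min), Granite→Machine M6 (86 min) — total 102+50+20+86 = 258 min.
Row-greedy (each job in turn takes its cheapest remaining machine) gives 277 min, worse by 19.
Next-best assignment: Flint→Machine M3, Ember→Machine M2, Juno→Machine M7, Granite→Machine M6 = 277 min.
No other one-to-one assignment undercuts 258 min.

Minimum total: 258 min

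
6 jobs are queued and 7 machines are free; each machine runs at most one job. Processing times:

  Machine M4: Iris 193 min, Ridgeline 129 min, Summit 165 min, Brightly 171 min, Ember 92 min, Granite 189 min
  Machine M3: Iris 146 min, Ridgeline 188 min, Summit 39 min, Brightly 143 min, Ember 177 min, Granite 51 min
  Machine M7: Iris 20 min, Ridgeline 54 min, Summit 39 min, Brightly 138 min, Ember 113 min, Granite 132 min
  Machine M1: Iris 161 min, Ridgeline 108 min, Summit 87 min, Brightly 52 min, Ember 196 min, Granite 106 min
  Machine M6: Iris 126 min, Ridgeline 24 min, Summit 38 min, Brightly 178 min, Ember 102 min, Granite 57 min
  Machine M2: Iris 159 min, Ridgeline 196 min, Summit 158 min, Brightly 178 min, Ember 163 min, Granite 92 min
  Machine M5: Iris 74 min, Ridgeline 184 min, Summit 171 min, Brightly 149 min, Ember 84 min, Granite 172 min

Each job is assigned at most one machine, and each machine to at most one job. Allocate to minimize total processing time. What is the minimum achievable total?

Optimal: Iris→Machine M7 (20 min), Ridgeline→Machine M6 (24 min), Summit→Machine M3 (39 min), Brightly→Machine M1 (52 min), Ember→Machine M5 (84 min), Granite→Machine M2 (92 min) — total 20+24+39+52+84+92 = 311 min.
Column-greedy (each machine in turn goes to its cheapest remaining job) gives 319 min, worse by 8.
Swapping Summit↔Ember (Summit→Machine M5 171 min, Ember→Machine M3 177 min) adds 225.

Minimum total: 311 min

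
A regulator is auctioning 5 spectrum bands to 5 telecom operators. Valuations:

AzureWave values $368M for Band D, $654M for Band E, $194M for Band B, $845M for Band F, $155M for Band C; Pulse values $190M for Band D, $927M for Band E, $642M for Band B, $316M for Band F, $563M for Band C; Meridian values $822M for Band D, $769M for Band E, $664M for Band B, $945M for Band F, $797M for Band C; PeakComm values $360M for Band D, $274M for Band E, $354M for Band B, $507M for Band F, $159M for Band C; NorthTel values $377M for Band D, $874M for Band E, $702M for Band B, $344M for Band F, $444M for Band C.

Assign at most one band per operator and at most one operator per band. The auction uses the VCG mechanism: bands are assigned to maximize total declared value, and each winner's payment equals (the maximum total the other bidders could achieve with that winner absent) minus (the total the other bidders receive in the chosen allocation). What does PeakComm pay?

Efficient allocation: AzureWave→Band F ($845M), Pulse→Band E ($927M), Meridian→Band C ($797M), PeakComm→Band D ($360M), NorthTel→Band B ($702M); total welfare W = $3631M.
PeakComm receives Band D at value $360M, so the others get W − 360 = $3271M.
Without PeakComm: best allocation of the remaining 4 bidders over all 5 bands is AzureWave→Band F ($845M), Pulse→Band E ($927M), Meridian→Band D ($822M), NorthTel→Band B ($702M), total $3296M.
VCG payment = (others' best without PeakComm) − (others' welfare with PeakComm) = 3296 − 3271 = $25M.

PeakComm pays $25M.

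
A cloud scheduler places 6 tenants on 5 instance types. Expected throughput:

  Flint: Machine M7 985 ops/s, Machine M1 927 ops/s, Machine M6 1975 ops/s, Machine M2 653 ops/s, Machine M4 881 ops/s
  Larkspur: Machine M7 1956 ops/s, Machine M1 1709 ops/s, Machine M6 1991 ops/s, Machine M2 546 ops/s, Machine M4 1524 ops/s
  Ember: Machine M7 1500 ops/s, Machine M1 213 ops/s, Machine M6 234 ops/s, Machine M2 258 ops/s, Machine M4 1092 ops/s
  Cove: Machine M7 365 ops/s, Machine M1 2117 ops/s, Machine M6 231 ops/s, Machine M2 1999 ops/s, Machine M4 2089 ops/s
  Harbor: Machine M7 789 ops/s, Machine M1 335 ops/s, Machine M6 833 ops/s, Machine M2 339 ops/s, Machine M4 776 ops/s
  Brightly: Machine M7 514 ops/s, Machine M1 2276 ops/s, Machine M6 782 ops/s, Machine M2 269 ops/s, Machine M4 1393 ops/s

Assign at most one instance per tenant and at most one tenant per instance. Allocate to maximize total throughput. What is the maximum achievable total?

Maximum total: 9298 ops/s

Optimal: Larkspur→Machine M7 (1956 ops/s), Brightly→Machine M1 (2276 ops/s), Flint→Machine M6 (1975 ops/s), Cove→Machine M2 (1999 ops/s), Ember→Machine M4 (1092 ops/s) — total 1956+2276+1975+1999+1092 = 9298 ops/s.
Next-best assignment: Ember→Machine M7, Brightly→Machine M1, Flint→Machine M6, Cove→Machine M2, Larkspur→Machine M4 = 9274 ops/s.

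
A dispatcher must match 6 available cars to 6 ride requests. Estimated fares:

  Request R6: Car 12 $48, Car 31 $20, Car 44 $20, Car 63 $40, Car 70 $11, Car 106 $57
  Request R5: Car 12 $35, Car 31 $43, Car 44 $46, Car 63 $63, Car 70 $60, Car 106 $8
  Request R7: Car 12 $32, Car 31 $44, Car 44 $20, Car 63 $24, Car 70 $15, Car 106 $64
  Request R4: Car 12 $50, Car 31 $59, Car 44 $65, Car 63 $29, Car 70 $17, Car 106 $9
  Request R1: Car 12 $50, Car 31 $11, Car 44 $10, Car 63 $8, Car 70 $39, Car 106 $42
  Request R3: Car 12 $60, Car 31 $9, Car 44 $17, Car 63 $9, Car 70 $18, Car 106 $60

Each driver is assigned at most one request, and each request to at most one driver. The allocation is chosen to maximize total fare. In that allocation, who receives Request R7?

Car 31 receives Request R7.

This is the linear assignment problem.
Optimal: Car 12→Request R3 ($60), Car 31→Request R7 ($44), Car 44→Request R4 ($65), Car 63→Request R5 ($63), Car 70→Request R1 ($39), Car 106→Request R6 ($57) — total 60+44+65+63+39+57 = $328.
Next-best assignment: Car 12→Request R6, Car 31→Request R7, Car 44→Request R4, Car 63→Request R5, Car 70→Request R1, Car 106→Request R3 = $319.
Swapping Car 44↔Car 106 (Car 44→Request R6 $20, Car 106→Request R4 $9) loses 93.
Car 31's own top request is Request R4 ($59), but forcing Car 31→Request R4 and reassigning the rest optimally gives only $308 — worse by 20.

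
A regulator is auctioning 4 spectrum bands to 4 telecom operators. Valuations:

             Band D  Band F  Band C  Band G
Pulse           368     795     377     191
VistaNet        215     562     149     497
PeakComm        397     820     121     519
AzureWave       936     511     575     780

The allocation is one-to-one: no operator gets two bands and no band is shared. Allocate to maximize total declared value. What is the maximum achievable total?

Optimal: Pulse→Band C ($377M), VistaNet→Band G ($497M), PeakComm→Band F ($820M), AzureWave→Band D ($936M) — total 377+497+820+936 = $2630M.
Row-greedy (each operator in turn takes its best remaining band) gives $2264M, worse by 366.
Next-best assignment: Pulse→Band F, VistaNet→Band C, PeakComm→Band G, AzureWave→Band D = $2399M.
No other one-to-one assignment exceeds $2630M.

Max total: $2630M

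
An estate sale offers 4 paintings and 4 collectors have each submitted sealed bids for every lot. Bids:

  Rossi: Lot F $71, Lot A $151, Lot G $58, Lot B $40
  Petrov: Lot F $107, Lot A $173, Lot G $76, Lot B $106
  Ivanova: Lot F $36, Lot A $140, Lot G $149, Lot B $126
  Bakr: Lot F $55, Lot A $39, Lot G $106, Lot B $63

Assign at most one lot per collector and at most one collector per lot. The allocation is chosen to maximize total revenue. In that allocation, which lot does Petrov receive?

Petrov receives Lot F.

This is the linear assignment problem.
Optimal: Rossi→Lot A ($151), Petrov→Lot F ($107), Ivanova→Lot B ($126), Bakr→Lot G ($106) — total 151+107+126+106 = $490.
Row-greedy (each collector in turn takes its best remaining lot) gives $470, worse by 20.
Next-best assignment: Rossi→Lot F, Petrov→Lot A, Ivanova→Lot B, Bakr→Lot G = $476.
Every other assignment is strictly worse.
Petrov's own top lot is Lot A ($173), but forcing Petrov→Lot A and reassigning the rest optimally gives only $476 — worse by 14.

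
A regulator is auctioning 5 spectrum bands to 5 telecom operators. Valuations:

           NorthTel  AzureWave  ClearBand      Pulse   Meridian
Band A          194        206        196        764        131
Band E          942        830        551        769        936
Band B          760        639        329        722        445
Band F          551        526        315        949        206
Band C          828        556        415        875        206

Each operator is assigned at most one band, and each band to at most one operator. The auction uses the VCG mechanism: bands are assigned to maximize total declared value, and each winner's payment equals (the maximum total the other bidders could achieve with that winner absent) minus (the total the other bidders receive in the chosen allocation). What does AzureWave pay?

AzureWave pays $151M.

Efficient allocation: NorthTel→Band C ($828M), AzureWave→Band B ($639M), ClearBand→Band A ($196M), Pulse→Band F ($949M), Meridian→Band E ($936M); total welfare W = $3548M.
AzureWave receives Band B at value $639M, so the others get W − 639 = $2909M.
Without AzureWave: best allocation of the remaining 4 bidders over all 5 bands is NorthTel→Band B ($760M), ClearBand→Band C ($415M), Pulse→Band F ($949M), Meridian→Band E ($936M), total $3060M.
VCG payment = (others' best without AzureWave) − (others' welfare with AzureWave) = 3060 − 2909 = $151M.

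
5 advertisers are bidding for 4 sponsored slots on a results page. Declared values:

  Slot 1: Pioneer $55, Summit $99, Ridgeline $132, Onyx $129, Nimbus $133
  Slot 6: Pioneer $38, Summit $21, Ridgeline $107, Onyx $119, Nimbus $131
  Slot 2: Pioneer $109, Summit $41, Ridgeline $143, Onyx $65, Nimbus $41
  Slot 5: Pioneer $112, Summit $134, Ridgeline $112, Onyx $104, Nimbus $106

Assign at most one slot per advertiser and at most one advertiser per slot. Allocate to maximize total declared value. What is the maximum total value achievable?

Treat this as an assignment problem: match each advertiser to one slot.
Optimal: Onyx→Slot 1 ($129), Nimbus→Slot 6 ($131), Ridgeline→Slot 2 ($143), Summit→Slot 5 ($134) — total 129+131+143+134 = $537.
Row-greedy (each advertiser in turn takes its best remaining slot) gives $473, worse by 64.
Swapping Onyx↔Ridgeline (Onyx→Slot 2 $65, Ridgeline→Slot 1 $132) loses 75.

Maximum total: $537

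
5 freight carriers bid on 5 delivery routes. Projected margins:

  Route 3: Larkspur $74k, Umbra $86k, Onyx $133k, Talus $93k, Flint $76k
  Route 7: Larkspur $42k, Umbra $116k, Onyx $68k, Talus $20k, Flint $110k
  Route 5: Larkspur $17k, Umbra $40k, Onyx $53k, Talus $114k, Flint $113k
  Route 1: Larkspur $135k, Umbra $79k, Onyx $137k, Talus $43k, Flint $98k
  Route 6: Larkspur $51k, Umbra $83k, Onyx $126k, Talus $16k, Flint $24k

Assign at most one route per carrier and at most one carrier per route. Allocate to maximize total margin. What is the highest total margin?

This is a one-to-one assignment (maximum-weight bipartite matching).
Optimal: Larkspur→Route 1 ($135k), Umbra→Route 7 ($116k), Onyx→Route 6 ($126k), Talus→Route 3 ($93k), Flint→Route 5 ($113k) — total 135+116+126+93+113 = $583k.
Max-entry greedy (repeatedly take the single best remaining cell) gives $494k, worse by 89.
Swapping Onyx↔Umbra (Onyx→Route 7 $68k, Umbra→Route 6 $83k) loses 91.
Every other assignment is strictly worse.

Max total: $583k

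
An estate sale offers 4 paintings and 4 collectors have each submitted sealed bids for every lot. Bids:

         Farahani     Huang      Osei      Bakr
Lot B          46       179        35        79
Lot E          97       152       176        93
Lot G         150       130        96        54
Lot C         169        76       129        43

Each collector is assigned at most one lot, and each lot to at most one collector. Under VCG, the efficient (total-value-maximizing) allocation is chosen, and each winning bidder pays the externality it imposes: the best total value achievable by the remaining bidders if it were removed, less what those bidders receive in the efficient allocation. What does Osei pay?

Efficient allocation: Farahani→Lot C ($169), Huang→Lot B ($179), Osei→Lot E ($176), Bakr→Lot G ($54); total welfare W = $578.
Osei receives Lot E at value $176, so the others get W − 176 = $402.
Without Osei: best allocation of the remaining 3 bidders over all 4 lots is Farahani→Lot C ($169), Huang→Lot B ($179), Bakr→Lot E ($93), total $441.
VCG payment = (others' best without Osei) − (others' welfare with Osei) = 441 − 402 = $39.

Osei pays $39.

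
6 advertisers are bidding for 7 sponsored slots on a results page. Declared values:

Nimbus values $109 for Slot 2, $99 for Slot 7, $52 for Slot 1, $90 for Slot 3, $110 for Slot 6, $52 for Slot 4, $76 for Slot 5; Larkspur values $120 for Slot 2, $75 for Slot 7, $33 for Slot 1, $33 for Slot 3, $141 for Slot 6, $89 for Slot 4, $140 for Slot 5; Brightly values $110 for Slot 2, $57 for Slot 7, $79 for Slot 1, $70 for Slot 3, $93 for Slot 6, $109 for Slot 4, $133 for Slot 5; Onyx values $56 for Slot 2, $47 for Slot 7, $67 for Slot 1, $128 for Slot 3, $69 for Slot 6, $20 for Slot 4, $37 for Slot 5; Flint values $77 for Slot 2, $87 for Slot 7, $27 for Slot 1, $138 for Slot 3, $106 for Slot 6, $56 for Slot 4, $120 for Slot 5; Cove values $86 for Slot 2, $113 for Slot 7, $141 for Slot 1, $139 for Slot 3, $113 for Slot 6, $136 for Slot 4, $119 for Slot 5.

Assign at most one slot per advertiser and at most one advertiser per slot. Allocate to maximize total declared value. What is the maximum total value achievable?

Max total: $748

Optimal: Nimbus→Slot 2 ($109), Larkspur→Slot 6 ($141), Brightly→Slot 4 ($109), Onyx→Slot 3 ($128), Flint→Slot 5 ($120), Cove→Slot 1 ($141) — total 109+141+109+128+120+141 = $748.
Row-greedy (each advertiser in turn takes its best remaining slot) gives $716, worse by 32.
Swapping Brightly↔Cove (Brightly→Slot 1 $79, Cove→Slot 4 $136) loses 35.
Checked against all permutations: $748 is optimal.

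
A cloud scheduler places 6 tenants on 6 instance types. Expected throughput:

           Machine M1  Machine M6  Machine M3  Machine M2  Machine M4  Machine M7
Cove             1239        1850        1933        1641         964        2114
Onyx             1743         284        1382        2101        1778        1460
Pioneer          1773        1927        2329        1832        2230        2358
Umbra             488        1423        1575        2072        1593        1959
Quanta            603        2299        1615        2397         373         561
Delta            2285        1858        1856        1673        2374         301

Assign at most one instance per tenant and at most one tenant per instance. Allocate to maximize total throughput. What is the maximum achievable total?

Optimal: Cove→Machine M7 (2114 ops/s), Onyx→Machine M1 (1743 ops/s), Pioneer→Machine M3 (2329 ops/s), Umbra→Machine M2 (2072 ops/s), Quanta→Machine M6 (2299 ops/s), Delta→Machine M4 (2374 ops/s) — total 2114+1743+2329+2072+2299+2374 = 12931 ops/s.
Column-greedy (each instance in turn goes to its best remaining tenant) gives 12721 ops/s, worse by 210.
Swapping Onyx↔Quanta (Onyx→Machine M6 284 ops/s, Quanta→Machine M1 603 ops/s) loses 3155.
Checked against all permutations: 12931 ops/s is optimal.

Max total: 12931 ops/s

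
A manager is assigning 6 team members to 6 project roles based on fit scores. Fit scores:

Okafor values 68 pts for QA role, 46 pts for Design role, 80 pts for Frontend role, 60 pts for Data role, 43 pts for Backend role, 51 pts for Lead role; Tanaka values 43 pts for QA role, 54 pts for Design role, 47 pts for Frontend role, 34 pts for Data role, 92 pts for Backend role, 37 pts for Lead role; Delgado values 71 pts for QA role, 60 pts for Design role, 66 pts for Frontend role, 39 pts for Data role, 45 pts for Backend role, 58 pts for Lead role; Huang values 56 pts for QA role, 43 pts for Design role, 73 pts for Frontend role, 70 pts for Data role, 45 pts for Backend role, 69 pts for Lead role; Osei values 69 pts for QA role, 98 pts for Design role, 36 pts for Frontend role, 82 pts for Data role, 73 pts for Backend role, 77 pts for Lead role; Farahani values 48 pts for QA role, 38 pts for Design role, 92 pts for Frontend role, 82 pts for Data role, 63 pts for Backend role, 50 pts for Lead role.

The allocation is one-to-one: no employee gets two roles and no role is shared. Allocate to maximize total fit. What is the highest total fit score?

This is a one-to-one assignment (maximum-weight bipartite matching).
Optimal: Okafor→Frontend role (80 pts), Tanaka→Backend role (92 pts), Delgado→QA role (71 pts), Huang→Lead role (69 pts), Osei→Design role (98 pts), Farahani→Data role (82 pts) — total 80+92+71+69+98+82 = 492 pts.
Row-greedy (each employee in turn takes its best remaining role) gives 461 pts, worse by 31.
Checked against all permutations: 492 pts is optimal.

Maximum total: 492 pts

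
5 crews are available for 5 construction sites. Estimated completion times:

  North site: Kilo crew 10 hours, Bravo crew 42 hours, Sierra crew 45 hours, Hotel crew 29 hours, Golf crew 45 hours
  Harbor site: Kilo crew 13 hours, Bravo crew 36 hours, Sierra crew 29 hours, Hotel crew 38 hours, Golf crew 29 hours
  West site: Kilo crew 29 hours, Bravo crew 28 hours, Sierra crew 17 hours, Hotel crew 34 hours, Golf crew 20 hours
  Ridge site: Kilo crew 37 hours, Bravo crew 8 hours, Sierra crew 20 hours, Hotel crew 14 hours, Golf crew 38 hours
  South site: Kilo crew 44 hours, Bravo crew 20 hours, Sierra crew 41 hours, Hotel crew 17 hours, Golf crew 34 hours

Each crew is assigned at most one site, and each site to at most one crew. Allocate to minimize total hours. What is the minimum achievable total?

Minimum total: 81 hours

Treat this as an assignment problem: match each crew to one site.
Optimal: Kilo crew→North site (10 hours), Bravo crew→Ridge site (8 hours), Sierra crew→West site (17 hours), Hotel crew→South site (17 hours), Golf crew→Harbor site (29 hours) — total 10+8+17+17+29 = 81 hours.
Column-greedy (each site in turn goes to its cheapest remaining crew) gives 84 hours, worse by 3.
Next-best assignment: Kilo crew→North site, Bravo crew→Ridge site, Sierra crew→Harbor site, Hotel crew→South site, Golf crew→West site = 84 hours.
Checked against all permutations: 81 hours is optimal.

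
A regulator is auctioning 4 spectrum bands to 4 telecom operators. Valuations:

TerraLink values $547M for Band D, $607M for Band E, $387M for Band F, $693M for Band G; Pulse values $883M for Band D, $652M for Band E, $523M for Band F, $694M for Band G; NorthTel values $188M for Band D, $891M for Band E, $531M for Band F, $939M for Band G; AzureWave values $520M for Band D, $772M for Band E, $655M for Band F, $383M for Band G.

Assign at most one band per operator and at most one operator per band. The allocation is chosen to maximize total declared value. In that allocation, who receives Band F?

This is the linear assignment problem.
Optimal: TerraLink→Band G ($693M), Pulse→Band D ($883M), NorthTel→Band E ($891M), AzureWave→Band F ($655M) — total 693+883+891+655 = $3122M.
Swapping Pulse↔TerraLink (Pulse→Band G $694M, TerraLink→Band D $547M) loses 335.
AzureWave's own top band is Band E ($772M), but forcing AzureWave→Band E and reassigning the rest optimally gives only $2981M — worse by 141.

AzureWave receives Band F.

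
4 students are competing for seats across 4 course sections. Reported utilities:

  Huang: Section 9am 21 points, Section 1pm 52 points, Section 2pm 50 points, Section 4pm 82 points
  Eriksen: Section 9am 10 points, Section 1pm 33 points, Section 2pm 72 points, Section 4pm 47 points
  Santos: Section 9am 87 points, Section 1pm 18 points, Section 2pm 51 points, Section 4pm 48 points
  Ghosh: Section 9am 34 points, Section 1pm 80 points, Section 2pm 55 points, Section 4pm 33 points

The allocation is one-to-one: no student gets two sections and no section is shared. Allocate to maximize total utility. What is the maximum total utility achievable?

Maximum total: 321 points

Treat this as an assignment problem: match each student to one section.
Optimal: Huang→Section 4pm (82 points), Eriksen→Section 2pm (72 points), Santos→Section 9am (87 points), Ghosh→Section 1pm (80 points) — total 82+72+87+80 = 321 points.
Next-best assignment: Huang→Section 2pm, Eriksen→Section 4pm, Santos→Section 9am, Ghosh→Section 1pm = 264 points.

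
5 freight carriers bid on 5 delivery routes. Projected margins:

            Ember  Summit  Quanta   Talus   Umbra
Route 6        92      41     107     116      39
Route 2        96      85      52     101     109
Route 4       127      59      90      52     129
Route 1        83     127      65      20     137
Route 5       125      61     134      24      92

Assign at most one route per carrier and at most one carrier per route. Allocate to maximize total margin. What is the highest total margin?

Optimal: Ember→Route 4 ($127k), Summit→Route 1 ($127k), Quanta→Route 5 ($134k), Talus→Route 6 ($116k), Umbra→Route 2 ($109k) — total 127+127+134+116+109 = $613k.
Max-entry greedy (repeatedly take the single best remaining cell) gives $599k, worse by 14.
Next-best assignment: Ember→Route 2, Summit→Route 1, Quanta→Route 5, Talus→Route 6, Umbra→Route 4 = $602k.
Swapping Ember↔Umbra (Ember→Route 2 $96k, Umbra→Route 4 $129k) loses 11.
Checked against all permutations: $613k is optimal.

Maximum total: $613k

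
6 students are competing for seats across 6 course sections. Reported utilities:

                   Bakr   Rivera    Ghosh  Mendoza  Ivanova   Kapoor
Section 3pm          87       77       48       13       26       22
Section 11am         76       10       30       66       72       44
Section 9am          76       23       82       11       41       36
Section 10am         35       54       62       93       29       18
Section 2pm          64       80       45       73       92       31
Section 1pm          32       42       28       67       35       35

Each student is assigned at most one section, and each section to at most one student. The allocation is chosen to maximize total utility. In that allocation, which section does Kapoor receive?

Kapoor receives Section 1pm.

Treat this as an assignment problem: match each student to one section.
Optimal: Bakr→Section 11am (76 points), Rivera→Section 3pm (77 points), Ghosh→Section 9am (82 points), Mendoza→Section 10am (93 points), Ivanova→Section 2pm (92 points), Kapoor→Section 1pm (35 points) — total 76+77+82+93+92+35 = 455 points.
Next-best assignment: Bakr→Section 3pm, Rivera→Section 2pm, Ghosh→Section 9am, Mendoza→Section 10am, Ivanova→Section 11am, Kapoor→Section 1pm = 449 points.
Kapoor's own top section is Section 11am (44 points), but forcing Kapoor→Section 11am and reassigning the rest optimally gives only 440 points — worse by 15.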